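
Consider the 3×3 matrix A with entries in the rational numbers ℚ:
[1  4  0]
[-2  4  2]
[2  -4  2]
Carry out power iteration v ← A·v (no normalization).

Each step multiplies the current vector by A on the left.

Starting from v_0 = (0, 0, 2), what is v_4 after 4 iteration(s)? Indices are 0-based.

v_4 = (304, -192, -128)

v_0 = (0, 0, 2).
v_1 = A·v_0 = (0, 4, 4).
v_2 = A·v_1 = (16, 24, -8).
v_3 = A·v_2 = (112, 48, -80).
v_4 = A·v_3 = (304, -192, -128).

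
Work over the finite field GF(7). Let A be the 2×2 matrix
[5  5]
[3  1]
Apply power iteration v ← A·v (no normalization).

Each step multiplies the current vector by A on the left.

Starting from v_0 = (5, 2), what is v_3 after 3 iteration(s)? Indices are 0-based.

v_0 = (5, 2).
v_1 = A·v_0 = (0, 3).
v_2 = A·v_1 = (1, 3).
v_3 = A·v_2 = (6, 6).

v_3 = (6, 6)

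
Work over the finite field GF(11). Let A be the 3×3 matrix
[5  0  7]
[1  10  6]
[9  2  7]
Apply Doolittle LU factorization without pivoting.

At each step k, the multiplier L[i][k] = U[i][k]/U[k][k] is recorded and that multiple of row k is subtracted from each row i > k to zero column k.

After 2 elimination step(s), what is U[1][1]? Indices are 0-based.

U[1][1] = 10

[col 0] pivot 5
  R1 -= 9*R0 → (0, 10, 9)  (L[1][0] := 9)
  R2 -= 4*R0 → (0, 2, 1)  (L[2][0] := 4)
[col 1] pivot 10
  R2 -= 9*R1 → (0, 0, 8)  (L[2][1] := 9)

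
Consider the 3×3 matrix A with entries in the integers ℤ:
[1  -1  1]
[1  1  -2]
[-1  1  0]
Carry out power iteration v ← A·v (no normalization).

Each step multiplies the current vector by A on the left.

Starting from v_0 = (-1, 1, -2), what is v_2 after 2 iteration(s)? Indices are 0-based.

v_2 = (-6, -4, 8)

v_0 = (-1, 1, -2).
v_1 = A·v_0 = (-4, 4, 2).
v_2 = A·v_1 = (-6, -4, 8).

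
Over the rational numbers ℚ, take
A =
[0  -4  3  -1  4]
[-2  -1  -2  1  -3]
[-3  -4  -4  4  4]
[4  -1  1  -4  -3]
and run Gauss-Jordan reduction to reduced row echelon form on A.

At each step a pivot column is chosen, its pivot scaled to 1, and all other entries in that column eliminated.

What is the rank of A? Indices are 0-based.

rank = 4

step 1: exchange rows 0,1
step 1: normalize row 0 (÷-2) = (1, 1/2, 1, -1/2, 3/2)
  row 2: subtract -3×row0 = (0, -5/2, -1, 5/2, 17/2)
  row 3: subtract 4×row0 = (0, -3, -3, -2, -9)
step 2: normalize row 1 (÷-4) = (0, 1, -3/4, 1/4, -1)
  row 0: subtract 1/2×row1 = (1, 0, 11/8, -5/8, 2)
  row 2: subtract -5/2×row1 = (0, 0, -23/8, 25/8, 6)
  row 3: subtract -3×row1 = (0, 0, -21/4, -5/4, -12)
step 3: normalize row 2 (÷-23/8) = (0, 0, 1, -25/23, -48/23)
  row 0: subtract 11/8×row2 = (1, 0, 0, 20/23, 112/23)
  row 1: subtract -3/4×row2 = (0, 1, 0, -13/23, -59/23)
  row 3: subtract -21/4×row2 = (0, 0, 0, -160/23, -528/23)
step 4: normalize row 3 (÷-160/23) = (0, 0, 0, 1, 33/10)
  row 0: subtract 20/23×row3 = (1, 0, 0, 0, 2)
  row 1: subtract -13/23×row3 = (0, 1, 0, 0, -7/10)
  row 2: subtract -25/23×row3 = (0, 0, 1, 0, 3/2)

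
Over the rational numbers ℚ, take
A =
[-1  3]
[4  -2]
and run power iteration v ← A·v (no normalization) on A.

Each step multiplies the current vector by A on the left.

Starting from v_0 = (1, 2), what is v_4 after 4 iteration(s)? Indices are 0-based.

v_4 = (-245, 380)

v_0 = (1, 2).
v_1 = A·v_0 = (5, 0).
v_2 = A·v_1 = (-5, 20).
v_3 = A·v_2 = (65, -60).
v_4 = A·v_3 = (-245, 380).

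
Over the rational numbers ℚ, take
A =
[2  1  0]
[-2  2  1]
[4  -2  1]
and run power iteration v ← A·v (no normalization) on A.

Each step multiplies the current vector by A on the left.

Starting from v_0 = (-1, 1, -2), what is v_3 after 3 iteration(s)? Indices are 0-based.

v_0 = (-1, 1, -2).
v_1 = A·v_0 = (-1, 2, -8).
v_2 = A·v_1 = (0, -2, -16).
v_3 = A·v_2 = (-2, -20, -12).

v_3 = (-2, -20, -12)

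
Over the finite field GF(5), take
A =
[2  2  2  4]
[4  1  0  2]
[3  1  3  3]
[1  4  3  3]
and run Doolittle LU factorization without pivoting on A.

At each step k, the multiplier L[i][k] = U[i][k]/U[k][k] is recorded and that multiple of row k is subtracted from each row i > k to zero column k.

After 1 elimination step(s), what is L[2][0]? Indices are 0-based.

L[2][0] = 4

k=0: U[0][0]=2
  eliminate (1,0): mult=2, new row 1: (0, 2, 1, 4); set L[1][0]=2
  eliminate (2,0): mult=4, new row 2: (0, 3, 0, 2); set L[2][0]=4
  eliminate (3,0): mult=3, new row 3: (0, 3, 2, 1); set L[3][0]=3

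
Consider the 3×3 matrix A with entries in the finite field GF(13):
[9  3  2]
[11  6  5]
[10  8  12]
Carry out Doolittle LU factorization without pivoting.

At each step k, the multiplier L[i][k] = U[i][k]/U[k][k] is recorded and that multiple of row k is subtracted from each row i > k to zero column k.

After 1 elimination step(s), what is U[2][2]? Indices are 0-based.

Step 1: pivot at (0,0) is 9.
  row1 ← row1 − (7)·row0  ⇒  L[1][0]=7, U row1=(0, 11, 4)
  row2 ← row2 − (4)·row0  ⇒  L[2][0]=4, U row2=(0, 9, 4)

U[2][2] = 4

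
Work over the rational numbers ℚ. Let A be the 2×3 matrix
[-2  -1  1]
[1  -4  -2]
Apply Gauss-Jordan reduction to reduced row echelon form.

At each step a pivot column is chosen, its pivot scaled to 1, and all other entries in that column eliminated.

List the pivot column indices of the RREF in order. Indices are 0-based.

step 1: normalize row 0 (÷-2) = (1, 1/2, -1/2)
  row 1: subtract 1×row0 = (0, -9/2, -3/2)
step 2: normalize row 1 (÷-9/2) = (0, 1, 1/3)
  row 0: subtract 1/2×row1 = (1, 0, -2/3)

pivot columns: 0, 1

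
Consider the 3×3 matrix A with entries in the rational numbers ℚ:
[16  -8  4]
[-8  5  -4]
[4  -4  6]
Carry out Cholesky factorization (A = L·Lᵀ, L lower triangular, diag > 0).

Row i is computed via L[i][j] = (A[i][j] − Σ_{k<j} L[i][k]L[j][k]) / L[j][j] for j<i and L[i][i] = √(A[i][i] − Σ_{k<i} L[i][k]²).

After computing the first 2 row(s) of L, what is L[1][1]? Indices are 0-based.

Step 1: L[0][0] = √(16) = 4.
  L[1][0] = (-8) / L[0][0] = -2.
Step 2: L[1][1] = √(1) = 1.

L[1][1] = 1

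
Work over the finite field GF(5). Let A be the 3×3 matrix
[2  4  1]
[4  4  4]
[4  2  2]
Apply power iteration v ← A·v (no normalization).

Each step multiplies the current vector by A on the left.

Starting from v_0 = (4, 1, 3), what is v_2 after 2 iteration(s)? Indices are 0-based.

v_2 = (2, 4, 2)

v_0 = (4, 1, 3).
v_1 = A·v_0 = (0, 2, 4).
v_2 = A·v_1 = (2, 4, 2).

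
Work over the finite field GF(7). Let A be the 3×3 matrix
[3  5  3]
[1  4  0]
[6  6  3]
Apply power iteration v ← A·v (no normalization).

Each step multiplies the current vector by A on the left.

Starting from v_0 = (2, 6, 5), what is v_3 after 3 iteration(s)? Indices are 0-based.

v_0 = (2, 6, 5).
v_1 = A·v_0 = (2, 5, 0).
v_2 = A·v_1 = (3, 1, 0).
v_3 = A·v_2 = (0, 0, 3).

v_3 = (0, 0, 3)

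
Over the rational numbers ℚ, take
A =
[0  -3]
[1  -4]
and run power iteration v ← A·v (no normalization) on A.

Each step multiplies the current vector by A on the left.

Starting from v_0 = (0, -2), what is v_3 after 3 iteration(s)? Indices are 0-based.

v_0 = (0, -2).
v_1 = A·v_0 = (6, 8).
v_2 = A·v_1 = (-24, -26).
v_3 = A·v_2 = (78, 80).

v_3 = (78, 80)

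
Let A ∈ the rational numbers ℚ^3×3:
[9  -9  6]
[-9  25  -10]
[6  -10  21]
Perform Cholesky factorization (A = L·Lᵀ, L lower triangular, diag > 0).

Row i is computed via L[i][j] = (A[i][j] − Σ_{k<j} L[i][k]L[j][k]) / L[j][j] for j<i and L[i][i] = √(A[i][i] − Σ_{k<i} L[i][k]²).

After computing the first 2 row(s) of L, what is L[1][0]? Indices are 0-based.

Step 1: L[0][0] = √(9) = 3.
  L[1][0] = (-9) / L[0][0] = -3.
Step 2: L[1][1] = √(16) = 4.

L[1][0] = -3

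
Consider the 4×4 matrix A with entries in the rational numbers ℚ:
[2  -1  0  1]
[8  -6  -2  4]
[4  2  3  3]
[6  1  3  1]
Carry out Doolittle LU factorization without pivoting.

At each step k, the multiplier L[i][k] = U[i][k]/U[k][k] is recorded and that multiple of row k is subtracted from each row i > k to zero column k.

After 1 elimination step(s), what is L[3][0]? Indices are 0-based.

L[3][0] = 3

k=0: U[0][0]=2
  eliminate (1,0): mult=4, new row 1: (0, -2, -2, 0); set L[1][0]=4
  eliminate (2,0): mult=2, new row 2: (0, 4, 3, 1); set L[2][0]=2
  eliminate (3,0): mult=3, new row 3: (0, 4, 3, -2); set L[3][0]=3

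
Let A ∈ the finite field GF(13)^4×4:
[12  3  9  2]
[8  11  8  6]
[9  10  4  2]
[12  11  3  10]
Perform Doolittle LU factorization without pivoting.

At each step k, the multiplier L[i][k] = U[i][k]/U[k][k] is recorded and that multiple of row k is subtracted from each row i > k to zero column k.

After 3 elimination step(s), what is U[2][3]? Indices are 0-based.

k=0: U[0][0]=12
  eliminate (1,0): mult=5, new row 1: (0, 9, 2, 9); set L[1][0]=5
  eliminate (2,0): mult=4, new row 2: (0, 11, 7, 7); set L[2][0]=4
  eliminate (3,0): mult=1, new row 3: (0, 8, 7, 8); set L[3][0]=1
k=1: U[1][1]=9
  eliminate (2,1): mult=7, new row 2: (0, 0, 6, 9); set L[2][1]=7
  eliminate (3,1): mult=11, new row 3: (0, 0, 11, 0); set L[3][1]=11
k=2: U[2][2]=6
  eliminate (3,2): mult=4, new row 3: (0, 0, 0, 3); set L[3][2]=4

U[2][3] = 9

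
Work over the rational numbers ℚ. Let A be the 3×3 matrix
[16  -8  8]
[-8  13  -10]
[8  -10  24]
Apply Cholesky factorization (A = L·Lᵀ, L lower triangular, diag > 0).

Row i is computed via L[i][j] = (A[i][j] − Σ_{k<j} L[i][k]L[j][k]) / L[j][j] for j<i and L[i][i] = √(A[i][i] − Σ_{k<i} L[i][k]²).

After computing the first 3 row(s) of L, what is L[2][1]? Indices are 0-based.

L[2][1] = -2

Step 1: L[0][0] = √(16) = 4.
  L[1][0] = (-8) / L[0][0] = -2.
Step 2: L[1][1] = √(9) = 3.
  L[2][0] = (8) / L[0][0] = 2.
  L[2][1] = (-6) / L[1][1] = -2.
Step 3: L[2][2] = √(16) = 4.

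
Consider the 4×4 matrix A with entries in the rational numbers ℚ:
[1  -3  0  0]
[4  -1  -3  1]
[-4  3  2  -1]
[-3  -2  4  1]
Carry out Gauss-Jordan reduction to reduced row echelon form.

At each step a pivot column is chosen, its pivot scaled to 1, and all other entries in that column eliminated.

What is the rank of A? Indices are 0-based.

rank = 4

pivot(0,0)=1: scale R0 → (1, -3, 0, 0)
  clear (1,0): R1 −= (4)R0 → (0, 11, -3, 1)
  clear (2,0): R2 −= (-4)R0 → (0, -9, 2, -1)
  clear (3,0): R3 −= (-3)R0 → (0, -11, 4, 1)
pivot(1,1)=11: scale R1 → (0, 1, -3/11, 1/11)
  clear (0,1): R0 −= (-3)R1 → (1, 0, -9/11, 3/11)
  clear (2,1): R2 −= (-9)R1 → (0, 0, -5/11, -2/11)
  clear (3,1): R3 −= (-11)R1 → (0, 0, 1, 2)
pivot(2,2)=-5/11: scale R2 → (0, 0, 1, 2/5)
  clear (0,2): R0 −= (-9/11)R2 → (1, 0, 0, 3/5)
  clear (1,2): R1 −= (-3/11)R2 → (0, 1, 0, 1/5)
  clear (3,2): R3 −= (1)R2 → (0, 0, 0, 8/5)
pivot(3,3)=8/5: scale R3 → (0, 0, 0, 1)
  clear (0,3): R0 −= (3/5)R3 → (1, 0, 0, 0)
  clear (1,3): R1 −= (1/5)R3 → (0, 1, 0, 0)
  clear (2,3): R2 −= (2/5)R3 → (0, 0, 1, 0)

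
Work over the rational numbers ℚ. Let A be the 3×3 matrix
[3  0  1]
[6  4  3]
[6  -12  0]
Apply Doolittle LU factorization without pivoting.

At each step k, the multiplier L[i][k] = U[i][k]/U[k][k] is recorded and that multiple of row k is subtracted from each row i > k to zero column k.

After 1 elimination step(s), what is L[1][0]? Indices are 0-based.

[col 0] pivot 3
  R1 -= 2*R0 → (0, 4, 1)  (L[1][0] := 2)
  R2 -= 2*R0 → (0, -12, -2)  (L[2][0] := 2)

L[1][0] = 2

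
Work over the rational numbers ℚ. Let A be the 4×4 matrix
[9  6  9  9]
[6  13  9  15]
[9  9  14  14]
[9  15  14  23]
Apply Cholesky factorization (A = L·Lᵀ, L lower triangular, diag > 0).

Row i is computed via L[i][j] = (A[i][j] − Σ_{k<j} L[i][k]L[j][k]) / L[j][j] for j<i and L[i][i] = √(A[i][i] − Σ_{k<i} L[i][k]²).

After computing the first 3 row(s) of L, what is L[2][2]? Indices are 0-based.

L[2][2] = 2

Step 1: L[0][0] = √(9) = 3.
  L[1][0] = (6) / L[0][0] = 2.
Step 2: L[1][1] = √(9) = 3.
  L[2][0] = (9) / L[0][0] = 3.
  L[2][1] = (3) / L[1][1] = 1.
Step 3: L[2][2] = √(4) = 2.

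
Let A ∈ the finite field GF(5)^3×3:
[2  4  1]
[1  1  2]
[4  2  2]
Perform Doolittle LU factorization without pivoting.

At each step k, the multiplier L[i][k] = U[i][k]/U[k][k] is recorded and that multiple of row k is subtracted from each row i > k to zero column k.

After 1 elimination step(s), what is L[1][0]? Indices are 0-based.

k=0: U[0][0]=2
  eliminate (1,0): mult=3, new row 1: (0, 4, 4); set L[1][0]=3
  eliminate (2,0): mult=2, new row 2: (0, 4, 0); set L[2][0]=2

L[1][0] = 3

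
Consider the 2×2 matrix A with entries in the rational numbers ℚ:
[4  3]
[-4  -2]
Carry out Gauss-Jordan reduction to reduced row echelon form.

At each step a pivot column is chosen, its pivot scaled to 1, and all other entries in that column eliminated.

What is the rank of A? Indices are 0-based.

[1] R0 /= 4  ⇒  (1, 3/4)
     R1 -= -4·R0  ⇒  (0, 1)
[2] R1 /= 1  ⇒  (0, 1)
     R0 -= 3/4·R1  ⇒  (1, 0)

rank = 2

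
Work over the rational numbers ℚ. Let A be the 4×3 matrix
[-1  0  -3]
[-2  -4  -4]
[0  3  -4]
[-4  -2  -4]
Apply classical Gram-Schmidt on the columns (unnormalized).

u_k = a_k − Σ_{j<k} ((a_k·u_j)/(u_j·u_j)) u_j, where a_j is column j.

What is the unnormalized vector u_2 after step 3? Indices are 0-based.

u_2 = (-468/353, -950/353, -872/353, 592/353)

Step 1: u_0 = a_0 = (-1, -2, 0, -4).
Step 2: u_1 = a_1 − (16/21)·u_0 = (16/21, -52/21, 3, 22/21).
Step 3: u_2 = a_2 − (9/7)·u_0 − (-180/353)·u_1 = (-468/353, -950/353, -872/353, 592/353).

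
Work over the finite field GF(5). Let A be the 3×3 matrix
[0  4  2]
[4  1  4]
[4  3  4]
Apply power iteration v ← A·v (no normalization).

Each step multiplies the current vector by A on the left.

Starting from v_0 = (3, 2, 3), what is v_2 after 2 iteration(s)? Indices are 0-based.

v_0 = (3, 2, 3).
v_1 = A·v_0 = (4, 1, 0).
v_2 = A·v_1 = (4, 2, 4).

v_2 = (4, 2, 4)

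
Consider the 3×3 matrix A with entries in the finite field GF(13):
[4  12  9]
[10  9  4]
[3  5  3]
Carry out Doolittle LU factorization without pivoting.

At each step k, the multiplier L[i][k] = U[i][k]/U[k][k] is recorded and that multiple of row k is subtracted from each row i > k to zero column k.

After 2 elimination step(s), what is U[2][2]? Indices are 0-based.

[col 0] pivot 4
  R1 -= 9*R0 → (0, 5, 1)  (L[1][0] := 9)
  R2 -= 4*R0 → (0, 9, 6)  (L[2][0] := 4)
[col 1] pivot 5
  R2 -= 7*R1 → (0, 0, 12)  (L[2][1] := 7)

U[2][2] = 12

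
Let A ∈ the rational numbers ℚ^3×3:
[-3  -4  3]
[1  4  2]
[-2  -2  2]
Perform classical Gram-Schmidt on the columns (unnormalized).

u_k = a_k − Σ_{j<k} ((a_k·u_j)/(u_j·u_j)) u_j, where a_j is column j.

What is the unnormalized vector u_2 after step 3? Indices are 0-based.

Step 1: u_0 = a_0 = (-3, 1, -2).
Step 2: u_1 = a_1 − (10/7)·u_0 = (2/7, 18/7, 6/7).
Step 3: u_2 = a_2 − (-11/14)·u_0 − (27/26)·u_1 = (9/26, 3/26, -6/13).

u_2 = (9/26, 3/26, -6/13)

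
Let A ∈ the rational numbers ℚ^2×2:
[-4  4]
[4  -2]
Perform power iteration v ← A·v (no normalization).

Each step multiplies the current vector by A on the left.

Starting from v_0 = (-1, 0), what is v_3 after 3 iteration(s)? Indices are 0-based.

v_3 = (224, -176)

v_0 = (-1, 0).
v_1 = A·v_0 = (4, -4).
v_2 = A·v_1 = (-32, 24).
v_3 = A·v_2 = (224, -176).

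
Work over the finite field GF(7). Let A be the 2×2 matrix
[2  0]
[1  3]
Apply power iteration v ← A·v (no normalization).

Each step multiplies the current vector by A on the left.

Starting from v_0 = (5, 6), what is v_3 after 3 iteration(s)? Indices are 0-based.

v_0 = (5, 6).
v_1 = A·v_0 = (3, 2).
v_2 = A·v_1 = (6, 2).
v_3 = A·v_2 = (5, 5).

v_3 = (5, 5)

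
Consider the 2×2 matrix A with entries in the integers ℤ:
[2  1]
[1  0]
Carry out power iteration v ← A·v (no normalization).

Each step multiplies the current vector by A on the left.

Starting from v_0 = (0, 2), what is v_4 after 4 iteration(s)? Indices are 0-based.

v_0 = (0, 2).
v_1 = A·v_0 = (2, 0).
v_2 = A·v_1 = (4, 2).
v_3 = A·v_2 = (10, 4).
v_4 = A·v_3 = (24, 10).

v_4 = (24, 10)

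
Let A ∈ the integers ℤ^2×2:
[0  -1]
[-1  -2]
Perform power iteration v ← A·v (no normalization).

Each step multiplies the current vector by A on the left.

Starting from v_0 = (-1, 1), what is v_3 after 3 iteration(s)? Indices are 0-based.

v_0 = (-1, 1).
v_1 = A·v_0 = (-1, -1).
v_2 = A·v_1 = (1, 3).
v_3 = A·v_2 = (-3, -7).

v_3 = (-3, -7)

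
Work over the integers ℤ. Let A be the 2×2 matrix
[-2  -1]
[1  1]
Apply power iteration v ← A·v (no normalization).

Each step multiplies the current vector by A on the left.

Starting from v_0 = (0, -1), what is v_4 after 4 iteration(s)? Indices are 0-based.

v_4 = (-3, 1)

v_0 = (0, -1).
v_1 = A·v_0 = (1, -1).
v_2 = A·v_1 = (-1, 0).
v_3 = A·v_2 = (2, -1).
v_4 = A·v_3 = (-3, 1).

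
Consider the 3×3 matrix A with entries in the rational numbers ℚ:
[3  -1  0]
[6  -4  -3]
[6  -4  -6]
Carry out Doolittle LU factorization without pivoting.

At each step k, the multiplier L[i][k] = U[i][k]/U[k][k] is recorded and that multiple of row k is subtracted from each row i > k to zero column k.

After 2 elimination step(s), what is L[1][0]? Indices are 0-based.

[col 0] pivot 3
  R1 -= 2*R0 → (0, -2, -3)  (L[1][0] := 2)
  R2 -= 2*R0 → (0, -2, -6)  (L[2][0] := 2)
[col 1] pivot -2
  R2 -= 1*R1 → (0, 0, -3)  (L[2][1] := 1)

L[1][0] = 2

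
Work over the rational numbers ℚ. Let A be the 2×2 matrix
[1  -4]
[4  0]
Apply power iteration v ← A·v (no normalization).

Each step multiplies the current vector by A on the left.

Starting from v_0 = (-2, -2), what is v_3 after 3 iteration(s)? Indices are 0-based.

v_0 = (-2, -2).
v_1 = A·v_0 = (6, -8).
v_2 = A·v_1 = (38, 24).
v_3 = A·v_2 = (-58, 152).

v_3 = (-58, 152)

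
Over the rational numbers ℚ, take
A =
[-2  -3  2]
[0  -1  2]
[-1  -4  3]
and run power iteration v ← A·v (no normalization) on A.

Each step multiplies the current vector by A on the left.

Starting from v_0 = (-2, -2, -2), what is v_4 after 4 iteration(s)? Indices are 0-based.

v_0 = (-2, -2, -2).
v_1 = A·v_0 = (6, -2, 4).
v_2 = A·v_1 = (2, 10, 14).
v_3 = A·v_2 = (-6, 18, 0).
v_4 = A·v_3 = (-42, -18, -66).

v_4 = (-42, -18, -66)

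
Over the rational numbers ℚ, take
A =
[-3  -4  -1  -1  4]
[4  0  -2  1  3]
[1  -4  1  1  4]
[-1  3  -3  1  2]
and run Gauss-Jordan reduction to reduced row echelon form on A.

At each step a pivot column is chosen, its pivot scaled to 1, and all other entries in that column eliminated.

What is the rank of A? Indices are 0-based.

rank = 4

[1] R0 /= -3  ⇒  (1, 4/3, 1/3, 1/3, -4/3)
     R1 -= 4·R0  ⇒  (0, -16/3, -10/3, -1/3, 25/3)
     R2 -= 1·R0  ⇒  (0, -16/3, 2/3, 2/3, 16/3)
     R3 -= -1·R0  ⇒  (0, 13/3, -8/3, 4/3, 2/3)
[2] R1 /= -16/3  ⇒  (0, 1, 5/8, 1/16, -25/16)
     R0 -= 4/3·R1  ⇒  (1, 0, -1/2, 1/4, 3/4)
     R2 -= -16/3·R1  ⇒  (0, 0, 4, 1, -3)
     R3 -= 13/3·R1  ⇒  (0, 0, -43/8, 17/16, 119/16)
[3] R2 /= 4  ⇒  (0, 0, 1, 1/4, -3/4)
     R0 -= -1/2·R2  ⇒  (1, 0, 0, 3/8, 3/8)
     R1 -= 5/8·R2  ⇒  (0, 1, 0, -3/32, -35/32)
     R3 -= -43/8·R2  ⇒  (0, 0, 0, 77/32, 109/32)
[4] R3 /= 77/32  ⇒  (0, 0, 0, 1, 109/77)
     R0 -= 3/8·R3  ⇒  (1, 0, 0, 0, -12/77)
     R1 -= -3/32·R3  ⇒  (0, 1, 0, 0, -74/77)
     R2 -= 1/4·R3  ⇒  (0, 0, 1, 0, -85/77)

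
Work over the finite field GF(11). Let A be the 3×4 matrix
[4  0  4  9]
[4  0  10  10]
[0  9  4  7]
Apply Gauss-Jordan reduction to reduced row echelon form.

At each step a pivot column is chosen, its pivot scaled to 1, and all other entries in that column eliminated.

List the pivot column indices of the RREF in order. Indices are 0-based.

pivot(0,0)=4: scale R0 → (1, 0, 1, 5)
  clear (1,0): R1 −= (4)R0 → (0, 0, 6, 1)
pivot(1,1): swap R1↔R2
pivot(1,1)=9: scale R1 → (0, 1, 9, 2)
pivot(2,2)=6: scale R2 → (0, 0, 1, 2)
  clear (0,2): R0 −= (1)R2 → (1, 0, 0, 3)
  clear (1,2): R1 −= (9)R2 → (0, 1, 0, 6)

pivot columns: 0, 1, 2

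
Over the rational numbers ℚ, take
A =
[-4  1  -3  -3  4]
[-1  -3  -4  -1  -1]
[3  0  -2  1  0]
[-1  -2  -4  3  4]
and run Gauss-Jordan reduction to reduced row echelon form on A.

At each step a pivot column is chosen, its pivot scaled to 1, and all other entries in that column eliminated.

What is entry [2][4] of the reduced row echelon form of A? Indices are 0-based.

pivot(0,0)=-4: scale R0 → (1, -1/4, 3/4, 3/4, -1)
  clear (1,0): R1 −= (-1)R0 → (0, -13/4, -13/4, -1/4, -2)
  clear (2,0): R2 −= (3)R0 → (0, 3/4, -17/4, -5/4, 3)
  clear (3,0): R3 −= (-1)R0 → (0, -9/4, -13/4, 15/4, 3)
pivot(1,1)=-13/4: scale R1 → (0, 1, 1, 1/13, 8/13)
  clear (0,1): R0 −= (-1/4)R1 → (1, 0, 1, 10/13, -11/13)
  clear (2,1): R2 −= (3/4)R1 → (0, 0, -5, -17/13, 33/13)
  clear (3,1): R3 −= (-9/4)R1 → (0, 0, -1, 51/13, 57/13)
pivot(2,2)=-5: scale R2 → (0, 0, 1, 17/65, -33/65)
  clear (0,2): R0 −= (1)R2 → (1, 0, 0, 33/65, -22/65)
  clear (1,2): R1 −= (1)R2 → (0, 1, 0, -12/65, 73/65)
  clear (3,2): R3 −= (-1)R2 → (0, 0, 0, 272/65, 252/65)
pivot(3,3)=272/65: scale R3 → (0, 0, 0, 1, 63/68)
  clear (0,3): R0 −= (33/65)R3 → (1, 0, 0, 0, -55/68)
  clear (1,3): R1 −= (-12/65)R3 → (0, 1, 0, 0, 22/17)
  clear (2,3): R2 −= (17/65)R3 → (0, 0, 1, 0, -3/4)

M[2][4] = -3/4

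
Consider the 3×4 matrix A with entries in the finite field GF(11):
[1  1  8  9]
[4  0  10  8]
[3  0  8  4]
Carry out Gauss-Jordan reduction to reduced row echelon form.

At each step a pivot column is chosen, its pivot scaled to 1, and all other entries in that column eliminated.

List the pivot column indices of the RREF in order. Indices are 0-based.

pivot columns: 0, 1, 2

pivot(0,0)=1: scale R0 → (1, 1, 8, 9)
  clear (1,0): R1 −= (4)R0 → (0, 7, 0, 5)
  clear (2,0): R2 −= (3)R0 → (0, 8, 6, 10)
pivot(1,1)=7: scale R1 → (0, 1, 0, 7)
  clear (0,1): R0 −= (1)R1 → (1, 0, 8, 2)
  clear (2,1): R2 −= (8)R1 → (0, 0, 6, 9)
pivot(2,2)=6: scale R2 → (0, 0, 1, 7)
  clear (0,2): R0 −= (8)R2 → (1, 0, 0, 1)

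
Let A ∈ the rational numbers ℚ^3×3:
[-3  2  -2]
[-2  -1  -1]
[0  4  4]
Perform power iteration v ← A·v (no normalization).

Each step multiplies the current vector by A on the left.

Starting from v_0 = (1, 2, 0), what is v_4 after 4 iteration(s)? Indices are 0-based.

v_4 = (-103, -158, 336)

v_0 = (1, 2, 0).
v_1 = A·v_0 = (1, -4, 8).
v_2 = A·v_1 = (-27, -6, 16).
v_3 = A·v_2 = (37, 44, 40).
v_4 = A·v_3 = (-103, -158, 336).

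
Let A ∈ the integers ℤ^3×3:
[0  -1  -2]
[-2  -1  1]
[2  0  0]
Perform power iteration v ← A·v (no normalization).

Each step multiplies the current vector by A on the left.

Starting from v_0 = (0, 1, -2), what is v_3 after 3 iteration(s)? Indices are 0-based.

v_3 = (-9, 3, 6)

v_0 = (0, 1, -2).
v_1 = A·v_0 = (3, -3, 0).
v_2 = A·v_1 = (3, -3, 6).
v_3 = A·v_2 = (-9, 3, 6).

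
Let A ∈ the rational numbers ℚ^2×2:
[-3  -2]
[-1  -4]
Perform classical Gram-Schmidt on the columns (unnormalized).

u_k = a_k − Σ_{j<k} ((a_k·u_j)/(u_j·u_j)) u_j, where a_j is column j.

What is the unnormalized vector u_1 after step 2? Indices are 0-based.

Step 1: u_0 = a_0 = (-3, -1).
Step 2: u_1 = a_1 − (1)·u_0 = (1, -3).

u_1 = (1, -3)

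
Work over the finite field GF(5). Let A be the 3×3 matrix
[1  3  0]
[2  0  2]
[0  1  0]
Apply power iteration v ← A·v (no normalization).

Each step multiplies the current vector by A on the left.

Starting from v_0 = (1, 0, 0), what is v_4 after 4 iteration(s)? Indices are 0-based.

v_0 = (1, 0, 0).
v_1 = A·v_0 = (1, 2, 0).
v_2 = A·v_1 = (2, 2, 2).
v_3 = A·v_2 = (3, 3, 2).
v_4 = A·v_3 = (2, 0, 3).

v_4 = (2, 0, 3)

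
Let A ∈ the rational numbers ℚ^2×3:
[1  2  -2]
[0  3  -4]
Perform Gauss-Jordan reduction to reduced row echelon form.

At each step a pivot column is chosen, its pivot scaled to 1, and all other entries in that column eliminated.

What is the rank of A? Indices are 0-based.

rank = 2

step 1: normalize row 0 (÷1) = (1, 2, -2)
step 2: normalize row 1 (÷3) = (0, 1, -4/3)
  row 0: subtract 2×row1 = (1, 0, 2/3)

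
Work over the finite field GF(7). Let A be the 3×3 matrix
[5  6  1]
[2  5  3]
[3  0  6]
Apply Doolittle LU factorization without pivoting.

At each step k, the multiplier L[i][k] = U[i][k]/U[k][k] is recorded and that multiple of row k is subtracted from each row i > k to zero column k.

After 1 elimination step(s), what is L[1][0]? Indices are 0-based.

L[1][0] = 6

k=0: U[0][0]=5
  eliminate (1,0): mult=6, new row 1: (0, 4, 4); set L[1][0]=6
  eliminate (2,0): mult=2, new row 2: (0, 2, 4); set L[2][0]=2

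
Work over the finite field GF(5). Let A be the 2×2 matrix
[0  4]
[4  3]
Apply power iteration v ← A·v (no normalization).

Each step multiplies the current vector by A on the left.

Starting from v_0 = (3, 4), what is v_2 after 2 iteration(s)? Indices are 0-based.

v_0 = (3, 4).
v_1 = A·v_0 = (1, 4).
v_2 = A·v_1 = (1, 1).

v_2 = (1, 1)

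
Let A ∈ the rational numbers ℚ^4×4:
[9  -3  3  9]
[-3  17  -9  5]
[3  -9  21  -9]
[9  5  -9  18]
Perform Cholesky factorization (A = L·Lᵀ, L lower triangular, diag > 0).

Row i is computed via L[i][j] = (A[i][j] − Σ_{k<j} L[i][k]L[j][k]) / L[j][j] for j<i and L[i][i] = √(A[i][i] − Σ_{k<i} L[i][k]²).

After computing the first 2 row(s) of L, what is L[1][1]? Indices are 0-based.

L[1][1] = 4

Step 1: L[0][0] = √(9) = 3.
  L[1][0] = (-3) / L[0][0] = -1.
Step 2: L[1][1] = √(16) = 4.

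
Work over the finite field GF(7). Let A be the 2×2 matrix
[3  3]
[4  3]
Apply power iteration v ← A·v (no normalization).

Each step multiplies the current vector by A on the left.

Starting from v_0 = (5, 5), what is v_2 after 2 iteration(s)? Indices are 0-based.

v_0 = (5, 5).
v_1 = A·v_0 = (2, 0).
v_2 = A·v_1 = (6, 1).

v_2 = (6, 1)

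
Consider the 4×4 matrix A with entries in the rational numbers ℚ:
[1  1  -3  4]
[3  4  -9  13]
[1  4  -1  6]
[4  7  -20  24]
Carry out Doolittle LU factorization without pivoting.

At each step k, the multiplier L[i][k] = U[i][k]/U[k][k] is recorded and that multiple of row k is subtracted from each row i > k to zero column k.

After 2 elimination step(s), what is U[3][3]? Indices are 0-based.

Step 1: pivot at (0,0) is 1.
  row1 ← row1 − (3)·row0  ⇒  L[1][0]=3, U row1=(0, 1, 0, 1)
  row2 ← row2 − (1)·row0  ⇒  L[2][0]=1, U row2=(0, 3, 2, 2)
  row3 ← row3 − (4)·row0  ⇒  L[3][0]=4, U row3=(0, 3, -8, 8)
Step 2: pivot at (1,1) is 1.
  row2 ← row2 − (3)·row1  ⇒  L[2][1]=3, U row2=(0, 0, 2, -1)
  row3 ← row3 − (3)·row1  ⇒  L[3][1]=3, U row3=(0, 0, -8, 5)

U[3][3] = 5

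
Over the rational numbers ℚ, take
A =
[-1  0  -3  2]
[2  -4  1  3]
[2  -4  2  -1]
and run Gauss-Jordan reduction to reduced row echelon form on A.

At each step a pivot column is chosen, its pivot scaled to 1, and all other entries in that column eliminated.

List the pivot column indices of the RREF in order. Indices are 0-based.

pivot columns: 0, 1, 2

step 1: normalize row 0 (÷-1) = (1, 0, 3, -2)
  row 1: subtract 2×row0 = (0, -4, -5, 7)
  row 2: subtract 2×row0 = (0, -4, -4, 3)
step 2: normalize row 1 (÷-4) = (0, 1, 5/4, -7/4)
  row 2: subtract -4×row1 = (0, 0, 1, -4)
step 3: normalize row 2 (÷1) = (0, 0, 1, -4)
  row 0: subtract 3×row2 = (1, 0, 0, 10)
  row 1: subtract 5/4×row2 = (0, 1, 0, 13/4)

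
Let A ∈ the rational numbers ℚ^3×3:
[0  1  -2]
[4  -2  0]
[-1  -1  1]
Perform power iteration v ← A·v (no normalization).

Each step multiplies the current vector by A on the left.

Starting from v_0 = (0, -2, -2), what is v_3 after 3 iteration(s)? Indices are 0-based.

v_3 = (12, 16, -10)

v_0 = (0, -2, -2).
v_1 = A·v_0 = (2, 4, 0).
v_2 = A·v_1 = (4, 0, -6).
v_3 = A·v_2 = (12, 16, -10).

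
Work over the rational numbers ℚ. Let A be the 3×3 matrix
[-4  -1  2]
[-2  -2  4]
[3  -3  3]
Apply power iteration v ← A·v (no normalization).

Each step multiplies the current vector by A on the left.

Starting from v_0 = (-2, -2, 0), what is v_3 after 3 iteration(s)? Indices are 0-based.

v_0 = (-2, -2, 0).
v_1 = A·v_0 = (10, 8, 0).
v_2 = A·v_1 = (-48, -36, 6).
v_3 = A·v_2 = (240, 192, -18).

v_3 = (240, 192, -18)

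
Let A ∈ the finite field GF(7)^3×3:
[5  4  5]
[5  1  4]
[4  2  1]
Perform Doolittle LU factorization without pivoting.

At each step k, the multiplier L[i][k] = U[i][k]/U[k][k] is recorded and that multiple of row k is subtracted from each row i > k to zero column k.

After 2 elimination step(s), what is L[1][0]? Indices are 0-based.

L[1][0] = 1

Step 1: pivot at (0,0) is 5.
  row1 ← row1 − (1)·row0  ⇒  L[1][0]=1, U row1=(0, 4, 6)
  row2 ← row2 − (5)·row0  ⇒  L[2][0]=5, U row2=(0, 3, 4)
Step 2: pivot at (1,1) is 4.
  row2 ← row2 − (6)·row1  ⇒  L[2][1]=6, U row2=(0, 0, 3)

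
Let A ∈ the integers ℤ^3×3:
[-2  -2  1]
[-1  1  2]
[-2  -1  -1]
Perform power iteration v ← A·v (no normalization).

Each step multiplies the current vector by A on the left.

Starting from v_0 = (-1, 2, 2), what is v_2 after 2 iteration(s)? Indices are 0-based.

v_0 = (-1, 2, 2).
v_1 = A·v_0 = (0, 7, -2).
v_2 = A·v_1 = (-16, 3, -5).

v_2 = (-16, 3, -5)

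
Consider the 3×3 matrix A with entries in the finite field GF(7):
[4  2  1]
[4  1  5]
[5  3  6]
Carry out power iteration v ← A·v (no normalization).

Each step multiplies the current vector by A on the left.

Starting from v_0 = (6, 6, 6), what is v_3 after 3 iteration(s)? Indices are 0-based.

v_3 = (3, 5, 5)

v_0 = (6, 6, 6).
v_1 = A·v_0 = (0, 4, 0).
v_2 = A·v_1 = (1, 4, 5).
v_3 = A·v_2 = (3, 5, 5).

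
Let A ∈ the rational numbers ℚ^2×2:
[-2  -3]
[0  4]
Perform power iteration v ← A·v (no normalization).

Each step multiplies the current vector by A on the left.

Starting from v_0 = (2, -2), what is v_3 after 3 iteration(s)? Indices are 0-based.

v_3 = (56, -128)

v_0 = (2, -2).
v_1 = A·v_0 = (2, -8).
v_2 = A·v_1 = (20, -32).
v_3 = A·v_2 = (56, -128).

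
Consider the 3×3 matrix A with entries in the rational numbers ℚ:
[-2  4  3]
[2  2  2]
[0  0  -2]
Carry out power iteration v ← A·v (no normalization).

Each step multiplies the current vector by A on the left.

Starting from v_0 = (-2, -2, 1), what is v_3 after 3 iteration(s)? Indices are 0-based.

v_0 = (-2, -2, 1).
v_1 = A·v_0 = (-1, -6, -2).
v_2 = A·v_1 = (-28, -18, 4).
v_3 = A·v_2 = (-4, -84, -8).

v_3 = (-4, -84, -8)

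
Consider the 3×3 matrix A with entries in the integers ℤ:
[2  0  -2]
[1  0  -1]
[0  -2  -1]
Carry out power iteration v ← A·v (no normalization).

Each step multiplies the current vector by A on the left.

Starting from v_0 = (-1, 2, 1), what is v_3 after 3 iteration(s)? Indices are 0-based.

v_0 = (-1, 2, 1).
v_1 = A·v_0 = (-4, -2, -5).
v_2 = A·v_1 = (2, 1, 9).
v_3 = A·v_2 = (-14, -7, -11).

v_3 = (-14, -7, -11)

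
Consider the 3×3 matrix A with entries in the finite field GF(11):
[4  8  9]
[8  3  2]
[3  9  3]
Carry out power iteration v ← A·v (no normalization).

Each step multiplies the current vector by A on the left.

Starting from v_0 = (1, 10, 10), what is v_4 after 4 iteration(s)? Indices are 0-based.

v_0 = (1, 10, 10).
v_1 = A·v_0 = (9, 3, 2).
v_2 = A·v_1 = (1, 8, 5).
v_3 = A·v_2 = (3, 9, 2).
v_4 = A·v_3 = (3, 0, 8).

v_4 = (3, 0, 8)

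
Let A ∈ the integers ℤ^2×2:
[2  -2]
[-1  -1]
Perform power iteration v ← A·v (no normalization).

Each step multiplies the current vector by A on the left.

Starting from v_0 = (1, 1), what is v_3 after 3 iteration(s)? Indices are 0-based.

v_3 = (4, -6)

v_0 = (1, 1).
v_1 = A·v_0 = (0, -2).
v_2 = A·v_1 = (4, 2).
v_3 = A·v_2 = (4, -6).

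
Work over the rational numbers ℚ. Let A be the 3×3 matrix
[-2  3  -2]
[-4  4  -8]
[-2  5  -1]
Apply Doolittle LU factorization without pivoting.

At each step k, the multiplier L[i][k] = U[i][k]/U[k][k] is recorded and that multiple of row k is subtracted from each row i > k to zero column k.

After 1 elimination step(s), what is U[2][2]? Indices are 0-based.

U[2][2] = 1

k=0: U[0][0]=-2
  eliminate (1,0): mult=2, new row 1: (0, -2, -4); set L[1][0]=2
  eliminate (2,0): mult=1, new row 2: (0, 2, 1); set L[2][0]=1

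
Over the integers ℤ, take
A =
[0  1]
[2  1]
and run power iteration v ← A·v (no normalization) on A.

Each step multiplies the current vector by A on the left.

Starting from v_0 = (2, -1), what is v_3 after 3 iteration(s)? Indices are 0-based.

v_3 = (1, 7)

v_0 = (2, -1).
v_1 = A·v_0 = (-1, 3).
v_2 = A·v_1 = (3, 1).
v_3 = A·v_2 = (1, 7).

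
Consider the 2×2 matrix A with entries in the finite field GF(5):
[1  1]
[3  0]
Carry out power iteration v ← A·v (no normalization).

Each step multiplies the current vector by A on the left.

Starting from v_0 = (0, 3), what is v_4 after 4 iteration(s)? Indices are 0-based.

v_4 = (1, 1)

v_0 = (0, 3).
v_1 = A·v_0 = (3, 0).
v_2 = A·v_1 = (3, 4).
v_3 = A·v_2 = (2, 4).
v_4 = A·v_3 = (1, 1).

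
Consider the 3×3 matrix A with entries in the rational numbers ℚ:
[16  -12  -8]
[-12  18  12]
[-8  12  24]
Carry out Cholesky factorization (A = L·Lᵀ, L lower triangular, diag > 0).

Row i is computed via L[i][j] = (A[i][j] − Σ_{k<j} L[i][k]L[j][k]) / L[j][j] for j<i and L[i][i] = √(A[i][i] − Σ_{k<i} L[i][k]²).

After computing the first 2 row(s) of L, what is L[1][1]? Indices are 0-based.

Step 1: L[0][0] = √(16) = 4.
  L[1][0] = (-12) / L[0][0] = -3.
Step 2: L[1][1] = √(9) = 3.

L[1][1] = 3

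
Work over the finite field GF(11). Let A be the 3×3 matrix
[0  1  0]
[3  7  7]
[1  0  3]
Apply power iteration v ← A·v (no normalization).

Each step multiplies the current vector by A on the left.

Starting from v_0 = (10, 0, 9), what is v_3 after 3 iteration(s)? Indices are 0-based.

v_0 = (10, 0, 9).
v_1 = A·v_0 = (0, 5, 4).
v_2 = A·v_1 = (5, 8, 1).
v_3 = A·v_2 = (8, 1, 8).

v_3 = (8, 1, 8)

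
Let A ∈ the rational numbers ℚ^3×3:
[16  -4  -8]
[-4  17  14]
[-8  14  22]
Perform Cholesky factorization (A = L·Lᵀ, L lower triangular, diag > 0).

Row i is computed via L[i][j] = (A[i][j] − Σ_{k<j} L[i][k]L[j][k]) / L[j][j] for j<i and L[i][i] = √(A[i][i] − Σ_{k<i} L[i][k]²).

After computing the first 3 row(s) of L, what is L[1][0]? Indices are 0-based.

L[1][0] = -1

Step 1: L[0][0] = √(16) = 4.
  L[1][0] = (-4) / L[0][0] = -1.
Step 2: L[1][1] = √(16) = 4.
  L[2][0] = (-8) / L[0][0] = -2.
  L[2][1] = (12) / L[1][1] = 3.
Step 3: L[2][2] = √(9) = 3.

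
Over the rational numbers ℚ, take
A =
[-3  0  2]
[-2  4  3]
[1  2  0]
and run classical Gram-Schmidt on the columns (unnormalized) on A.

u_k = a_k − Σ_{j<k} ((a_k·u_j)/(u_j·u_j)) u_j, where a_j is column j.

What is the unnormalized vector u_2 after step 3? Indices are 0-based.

Step 1: u_0 = a_0 = (-3, -2, 1).
Step 2: u_1 = a_1 − (-3/7)·u_0 = (-9/7, 22/7, 17/7).
Step 3: u_2 = a_2 − (-6/7)·u_0 − (24/61)·u_1 = (-4/61, 3/61, -6/61).

u_2 = (-4/61, 3/61, -6/61)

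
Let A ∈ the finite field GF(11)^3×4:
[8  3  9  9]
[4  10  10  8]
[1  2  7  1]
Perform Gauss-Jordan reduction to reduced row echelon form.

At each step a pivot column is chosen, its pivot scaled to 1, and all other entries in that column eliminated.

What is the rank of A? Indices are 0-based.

[1] R0 /= 8  ⇒  (1, 10, 8, 8)
     R1 -= 4·R0  ⇒  (0, 3, 0, 9)
     R2 -= 1·R0  ⇒  (0, 3, 10, 4)
[2] R1 /= 3  ⇒  (0, 1, 0, 3)
     R0 -= 10·R1  ⇒  (1, 0, 8, 0)
     R2 -= 3·R1  ⇒  (0, 0, 10, 6)
[3] R2 /= 10  ⇒  (0, 0, 1, 5)
     R0 -= 8·R2  ⇒  (1, 0, 0, 4)

rank = 3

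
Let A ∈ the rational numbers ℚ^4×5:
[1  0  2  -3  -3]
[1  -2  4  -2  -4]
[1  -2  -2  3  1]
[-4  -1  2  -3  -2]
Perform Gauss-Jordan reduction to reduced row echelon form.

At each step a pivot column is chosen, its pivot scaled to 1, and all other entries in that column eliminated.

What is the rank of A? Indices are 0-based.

rank = 4

pivot(0,0)=1: scale R0 → (1, 0, 2, -3, -3)
  clear (1,0): R1 −= (1)R0 → (0, -2, 2, 1, -1)
  clear (2,0): R2 −= (1)R0 → (0, -2, -4, 6, 4)
  clear (3,0): R3 −= (-4)R0 → (0, -1, 10, -15, -14)
pivot(1,1)=-2: scale R1 → (0, 1, -1, -1/2, 1/2)
  clear (2,1): R2 −= (-2)R1 → (0, 0, -6, 5, 5)
  clear (3,1): R3 −= (-1)R1 → (0, 0, 9, -31/2, -27/2)
pivot(2,2)=-6: scale R2 → (0, 0, 1, -5/6, -5/6)
  clear (0,2): R0 −= (2)R2 → (1, 0, 0, -4/3, -4/3)
  clear (1,2): R1 −= (-1)R2 → (0, 1, 0, -4/3, -1/3)
  clear (3,2): R3 −= (9)R2 → (0, 0, 0, -8, -6)
pivot(3,3)=-8: scale R3 → (0, 0, 0, 1, 3/4)
  clear (0,3): R0 −= (-4/3)R3 → (1, 0, 0, 0, -1/3)
  clear (1,3): R1 −= (-4/3)R3 → (0, 1, 0, 0, 2/3)
  clear (2,3): R2 −= (-5/6)R3 → (0, 0, 1, 0, -5/24)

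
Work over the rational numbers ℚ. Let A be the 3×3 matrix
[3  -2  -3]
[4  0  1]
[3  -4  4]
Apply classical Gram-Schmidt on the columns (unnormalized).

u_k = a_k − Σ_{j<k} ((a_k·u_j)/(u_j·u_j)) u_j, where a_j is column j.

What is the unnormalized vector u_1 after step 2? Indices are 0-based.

u_1 = (-7/17, 36/17, -41/17)

Step 1: u_0 = a_0 = (3, 4, 3).
Step 2: u_1 = a_1 − (-9/17)·u_0 = (-7/17, 36/17, -41/17).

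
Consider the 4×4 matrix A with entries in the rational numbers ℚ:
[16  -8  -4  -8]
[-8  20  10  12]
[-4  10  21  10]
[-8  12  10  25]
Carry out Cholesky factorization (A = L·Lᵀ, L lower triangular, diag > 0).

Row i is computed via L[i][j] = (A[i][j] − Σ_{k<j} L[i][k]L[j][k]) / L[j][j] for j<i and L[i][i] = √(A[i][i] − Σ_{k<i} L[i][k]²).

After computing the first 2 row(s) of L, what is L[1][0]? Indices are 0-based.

L[1][0] = -2

Step 1: L[0][0] = √(16) = 4.
  L[1][0] = (-8) / L[0][0] = -2.
Step 2: L[1][1] = √(16) = 4.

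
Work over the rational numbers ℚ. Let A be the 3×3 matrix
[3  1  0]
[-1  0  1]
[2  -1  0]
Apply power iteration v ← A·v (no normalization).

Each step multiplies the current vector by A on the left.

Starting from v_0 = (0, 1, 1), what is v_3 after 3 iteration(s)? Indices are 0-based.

v_3 = (10, -3, 10)

v_0 = (0, 1, 1).
v_1 = A·v_0 = (1, 1, -1).
v_2 = A·v_1 = (4, -2, 1).
v_3 = A·v_2 = (10, -3, 10).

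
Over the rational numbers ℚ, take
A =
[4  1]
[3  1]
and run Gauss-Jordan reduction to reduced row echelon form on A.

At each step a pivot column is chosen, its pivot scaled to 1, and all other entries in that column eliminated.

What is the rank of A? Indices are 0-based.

pivot(0,0)=4: scale R0 → (1, 1/4)
  clear (1,0): R1 −= (3)R0 → (0, 1/4)
pivot(1,1)=1/4: scale R1 → (0, 1)
  clear (0,1): R0 −= (1/4)R1 → (1, 0)

rank = 2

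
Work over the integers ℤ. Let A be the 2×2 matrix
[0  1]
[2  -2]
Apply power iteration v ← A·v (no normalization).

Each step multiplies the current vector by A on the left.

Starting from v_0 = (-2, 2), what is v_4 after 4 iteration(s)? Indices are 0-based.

v_0 = (-2, 2).
v_1 = A·v_0 = (2, -8).
v_2 = A·v_1 = (-8, 20).
v_3 = A·v_2 = (20, -56).
v_4 = A·v_3 = (-56, 152).

v_4 = (-56, 152)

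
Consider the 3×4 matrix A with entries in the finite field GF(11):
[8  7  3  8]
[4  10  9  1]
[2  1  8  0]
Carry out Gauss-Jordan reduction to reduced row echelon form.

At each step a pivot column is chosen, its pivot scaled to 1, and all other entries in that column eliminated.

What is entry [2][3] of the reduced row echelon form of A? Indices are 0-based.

M[2][3] = 8

step 1: normalize row 0 (÷8) = (1, 5, 10, 1)
  row 1: subtract 4×row0 = (0, 1, 2, 8)
  row 2: subtract 2×row0 = (0, 2, 10, 9)
step 2: normalize row 1 (÷1) = (0, 1, 2, 8)
  row 0: subtract 5×row1 = (1, 0, 0, 5)
  row 2: subtract 2×row1 = (0, 0, 6, 4)
step 3: normalize row 2 (÷6) = (0, 0, 1, 8)
  row 1: subtract 2×row2 = (0, 1, 0, 3)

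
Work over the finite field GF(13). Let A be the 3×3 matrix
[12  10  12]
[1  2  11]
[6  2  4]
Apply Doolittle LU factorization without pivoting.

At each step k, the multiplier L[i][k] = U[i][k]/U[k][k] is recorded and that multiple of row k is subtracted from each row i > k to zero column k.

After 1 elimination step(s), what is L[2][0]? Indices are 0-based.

L[2][0] = 7

[col 0] pivot 12
  R1 -= 12*R0 → (0, 12, 10)  (L[1][0] := 12)
  R2 -= 7*R0 → (0, 10, 11)  (L[2][0] := 7)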